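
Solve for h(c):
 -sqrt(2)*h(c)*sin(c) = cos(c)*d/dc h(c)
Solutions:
 h(c) = C1*cos(c)^(sqrt(2))


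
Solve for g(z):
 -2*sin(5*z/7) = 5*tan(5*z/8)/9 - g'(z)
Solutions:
 g(z) = C1 - 8*log(cos(5*z/8))/9 - 14*cos(5*z/7)/5


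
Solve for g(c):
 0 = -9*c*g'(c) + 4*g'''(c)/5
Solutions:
 g(c) = C1 + Integral(C2*airyai(90^(1/3)*c/2) + C3*airybi(90^(1/3)*c/2), c)


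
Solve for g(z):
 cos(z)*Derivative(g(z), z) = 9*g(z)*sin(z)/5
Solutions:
 g(z) = C1/cos(z)^(9/5)


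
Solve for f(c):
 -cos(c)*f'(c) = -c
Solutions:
 f(c) = C1 + Integral(c/cos(c), c)


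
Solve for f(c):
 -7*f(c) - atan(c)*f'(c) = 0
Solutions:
 f(c) = C1*exp(-7*Integral(1/atan(c), c))


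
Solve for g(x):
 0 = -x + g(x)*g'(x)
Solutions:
 g(x) = -sqrt(C1 + x^2)
 g(x) = sqrt(C1 + x^2)


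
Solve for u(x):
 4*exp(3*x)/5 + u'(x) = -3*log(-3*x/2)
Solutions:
 u(x) = C1 - 3*x*log(-x) + 3*x*(-log(3) + log(2) + 1) - 4*exp(3*x)/15


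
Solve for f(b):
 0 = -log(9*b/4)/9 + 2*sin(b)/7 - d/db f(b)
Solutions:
 f(b) = C1 - b*log(b)/9 - 2*b*log(3)/9 + b/9 + 2*b*log(2)/9 - 2*cos(b)/7


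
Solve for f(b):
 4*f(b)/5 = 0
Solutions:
 f(b) = 0


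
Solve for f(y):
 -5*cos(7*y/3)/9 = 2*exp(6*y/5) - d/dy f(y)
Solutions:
 f(y) = C1 + 5*exp(6*y/5)/3 + 5*sin(7*y/3)/21


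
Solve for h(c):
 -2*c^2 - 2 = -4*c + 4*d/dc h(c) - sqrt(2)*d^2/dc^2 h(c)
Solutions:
 h(c) = C1 + C2*exp(2*sqrt(2)*c) - c^3/6 - sqrt(2)*c^2/8 + c^2/2 - 5*c/8 + sqrt(2)*c/4


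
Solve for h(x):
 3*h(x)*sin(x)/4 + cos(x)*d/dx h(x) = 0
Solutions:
 h(x) = C1*cos(x)^(3/4)


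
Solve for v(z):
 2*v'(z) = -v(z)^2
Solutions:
 v(z) = 2/(C1 + z)


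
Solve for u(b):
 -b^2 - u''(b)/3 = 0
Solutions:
 u(b) = C1 + C2*b - b^4/4


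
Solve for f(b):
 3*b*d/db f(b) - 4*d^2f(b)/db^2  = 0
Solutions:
 f(b) = C1 + C2*erfi(sqrt(6)*b/4)


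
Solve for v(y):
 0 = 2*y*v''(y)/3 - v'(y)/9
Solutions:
 v(y) = C1 + C2*y^(7/6)


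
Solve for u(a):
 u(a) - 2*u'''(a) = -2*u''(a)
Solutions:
 u(a) = C1*exp(a*(-2^(1/3)*(3*sqrt(105) + 31)^(1/3) - 2*2^(2/3)/(3*sqrt(105) + 31)^(1/3) + 4)/12)*sin(2^(1/3)*sqrt(3)*a*(-(3*sqrt(105) + 31)^(1/3) + 2*2^(1/3)/(3*sqrt(105) + 31)^(1/3))/12) + C2*exp(a*(-2^(1/3)*(3*sqrt(105) + 31)^(1/3) - 2*2^(2/3)/(3*sqrt(105) + 31)^(1/3) + 4)/12)*cos(2^(1/3)*sqrt(3)*a*(-(3*sqrt(105) + 31)^(1/3) + 2*2^(1/3)/(3*sqrt(105) + 31)^(1/3))/12) + C3*exp(a*(2*2^(2/3)/(3*sqrt(105) + 31)^(1/3) + 2 + 2^(1/3)*(3*sqrt(105) + 31)^(1/3))/6)


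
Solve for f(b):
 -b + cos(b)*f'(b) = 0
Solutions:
 f(b) = C1 + Integral(b/cos(b), b)


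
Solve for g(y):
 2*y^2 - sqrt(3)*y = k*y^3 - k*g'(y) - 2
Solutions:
 g(y) = C1 + y^4/4 - 2*y^3/(3*k) + sqrt(3)*y^2/(2*k) - 2*y/k


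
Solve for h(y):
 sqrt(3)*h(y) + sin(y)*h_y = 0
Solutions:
 h(y) = C1*(cos(y) + 1)^(sqrt(3)/2)/(cos(y) - 1)^(sqrt(3)/2)


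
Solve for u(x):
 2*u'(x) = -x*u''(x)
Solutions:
 u(x) = C1 + C2/x


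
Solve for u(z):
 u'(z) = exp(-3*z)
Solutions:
 u(z) = C1 - exp(-3*z)/3


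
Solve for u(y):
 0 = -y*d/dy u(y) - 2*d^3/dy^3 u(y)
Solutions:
 u(y) = C1 + Integral(C2*airyai(-2^(2/3)*y/2) + C3*airybi(-2^(2/3)*y/2), y)


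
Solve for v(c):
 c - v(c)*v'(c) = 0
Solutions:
 v(c) = -sqrt(C1 + c^2)
 v(c) = sqrt(C1 + c^2)


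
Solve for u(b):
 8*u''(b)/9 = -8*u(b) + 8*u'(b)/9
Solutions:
 u(b) = (C1*sin(sqrt(35)*b/2) + C2*cos(sqrt(35)*b/2))*exp(b/2)


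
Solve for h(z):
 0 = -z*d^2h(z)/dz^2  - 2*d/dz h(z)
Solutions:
 h(z) = C1 + C2/z


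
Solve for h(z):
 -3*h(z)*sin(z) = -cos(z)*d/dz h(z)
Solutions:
 h(z) = C1/cos(z)^3


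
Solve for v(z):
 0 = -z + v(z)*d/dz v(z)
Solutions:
 v(z) = -sqrt(C1 + z^2)
 v(z) = sqrt(C1 + z^2)


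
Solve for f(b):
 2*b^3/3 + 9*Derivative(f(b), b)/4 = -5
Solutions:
 f(b) = C1 - 2*b^4/27 - 20*b/9


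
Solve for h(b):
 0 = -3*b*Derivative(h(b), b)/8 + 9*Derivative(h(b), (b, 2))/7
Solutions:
 h(b) = C1 + C2*erfi(sqrt(21)*b/12)


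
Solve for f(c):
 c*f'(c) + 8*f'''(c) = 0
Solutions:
 f(c) = C1 + Integral(C2*airyai(-c/2) + C3*airybi(-c/2), c)


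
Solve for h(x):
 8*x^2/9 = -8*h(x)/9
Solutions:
 h(x) = -x^2


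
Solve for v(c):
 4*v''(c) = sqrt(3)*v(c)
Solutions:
 v(c) = C1*exp(-3^(1/4)*c/2) + C2*exp(3^(1/4)*c/2)


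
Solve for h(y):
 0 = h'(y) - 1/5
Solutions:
 h(y) = C1 + y/5


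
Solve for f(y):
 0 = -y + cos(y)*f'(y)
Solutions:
 f(y) = C1 + Integral(y/cos(y), y)


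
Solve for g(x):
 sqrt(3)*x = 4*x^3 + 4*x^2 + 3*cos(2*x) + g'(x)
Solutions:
 g(x) = C1 - x^4 - 4*x^3/3 + sqrt(3)*x^2/2 - 3*sin(2*x)/2


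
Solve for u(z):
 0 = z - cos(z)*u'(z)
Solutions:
 u(z) = C1 + Integral(z/cos(z), z)


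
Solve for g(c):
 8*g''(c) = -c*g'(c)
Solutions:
 g(c) = C1 + C2*erf(c/4)


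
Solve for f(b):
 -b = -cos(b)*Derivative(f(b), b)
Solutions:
 f(b) = C1 + Integral(b/cos(b), b)


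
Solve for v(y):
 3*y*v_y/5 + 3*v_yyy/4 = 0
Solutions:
 v(y) = C1 + Integral(C2*airyai(-10^(2/3)*y/5) + C3*airybi(-10^(2/3)*y/5), y)


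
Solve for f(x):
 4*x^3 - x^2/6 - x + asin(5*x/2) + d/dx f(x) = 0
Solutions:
 f(x) = C1 - x^4 + x^3/18 + x^2/2 - x*asin(5*x/2) - sqrt(4 - 25*x^2)/5


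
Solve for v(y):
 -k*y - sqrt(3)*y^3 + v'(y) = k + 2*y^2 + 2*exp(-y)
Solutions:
 v(y) = C1 + k*y^2/2 + k*y + sqrt(3)*y^4/4 + 2*y^3/3 - 2*exp(-y)


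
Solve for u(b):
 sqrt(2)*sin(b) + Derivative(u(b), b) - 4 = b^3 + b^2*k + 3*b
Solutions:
 u(b) = C1 + b^4/4 + b^3*k/3 + 3*b^2/2 + 4*b + sqrt(2)*cos(b)


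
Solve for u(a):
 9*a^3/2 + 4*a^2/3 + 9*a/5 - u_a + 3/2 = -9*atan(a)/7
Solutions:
 u(a) = C1 + 9*a^4/8 + 4*a^3/9 + 9*a^2/10 + 9*a*atan(a)/7 + 3*a/2 - 9*log(a^2 + 1)/14


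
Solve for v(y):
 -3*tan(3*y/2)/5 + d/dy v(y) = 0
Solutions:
 v(y) = C1 - 2*log(cos(3*y/2))/5


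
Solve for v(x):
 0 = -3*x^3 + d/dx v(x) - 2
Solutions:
 v(x) = C1 + 3*x^4/4 + 2*x


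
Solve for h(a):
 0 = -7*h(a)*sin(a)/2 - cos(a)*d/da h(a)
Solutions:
 h(a) = C1*cos(a)^(7/2)


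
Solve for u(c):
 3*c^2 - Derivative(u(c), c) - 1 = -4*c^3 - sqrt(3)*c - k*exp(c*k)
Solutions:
 u(c) = C1 + c^4 + c^3 + sqrt(3)*c^2/2 - c + exp(c*k)


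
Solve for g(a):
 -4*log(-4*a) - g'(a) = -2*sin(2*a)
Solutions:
 g(a) = C1 - 4*a*log(-a) - 8*a*log(2) + 4*a - cos(2*a)


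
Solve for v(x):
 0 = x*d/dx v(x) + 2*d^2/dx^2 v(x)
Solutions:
 v(x) = C1 + C2*erf(x/2)


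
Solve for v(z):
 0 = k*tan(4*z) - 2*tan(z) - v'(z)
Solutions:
 v(z) = C1 - k*log(cos(4*z))/4 + 2*log(cos(z))


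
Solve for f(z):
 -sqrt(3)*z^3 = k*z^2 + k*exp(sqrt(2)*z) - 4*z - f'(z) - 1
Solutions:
 f(z) = C1 + k*z^3/3 + sqrt(2)*k*exp(sqrt(2)*z)/2 + sqrt(3)*z^4/4 - 2*z^2 - z


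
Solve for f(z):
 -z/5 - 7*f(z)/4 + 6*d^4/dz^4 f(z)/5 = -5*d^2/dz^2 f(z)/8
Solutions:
 f(z) = C1*exp(-sqrt(6)*z*sqrt(-25 + sqrt(14065))/24) + C2*exp(sqrt(6)*z*sqrt(-25 + sqrt(14065))/24) + C3*sin(sqrt(6)*z*sqrt(25 + sqrt(14065))/24) + C4*cos(sqrt(6)*z*sqrt(25 + sqrt(14065))/24) - 4*z/35


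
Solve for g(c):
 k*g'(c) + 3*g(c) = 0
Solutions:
 g(c) = C1*exp(-3*c/k)


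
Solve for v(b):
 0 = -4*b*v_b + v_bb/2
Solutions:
 v(b) = C1 + C2*erfi(2*b)


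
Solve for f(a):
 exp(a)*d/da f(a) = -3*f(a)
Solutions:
 f(a) = C1*exp(3*exp(-a))


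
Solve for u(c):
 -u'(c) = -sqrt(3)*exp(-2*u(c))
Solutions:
 u(c) = log(-sqrt(C1 + 2*sqrt(3)*c))
 u(c) = log(C1 + 2*sqrt(3)*c)/2


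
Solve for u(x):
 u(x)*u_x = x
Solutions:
 u(x) = -sqrt(C1 + x^2)
 u(x) = sqrt(C1 + x^2)


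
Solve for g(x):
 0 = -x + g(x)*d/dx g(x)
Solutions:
 g(x) = -sqrt(C1 + x^2)
 g(x) = sqrt(C1 + x^2)


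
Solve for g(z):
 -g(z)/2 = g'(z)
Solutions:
 g(z) = C1*exp(-z/2)


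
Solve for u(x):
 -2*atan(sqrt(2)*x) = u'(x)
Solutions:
 u(x) = C1 - 2*x*atan(sqrt(2)*x) + sqrt(2)*log(2*x^2 + 1)/2


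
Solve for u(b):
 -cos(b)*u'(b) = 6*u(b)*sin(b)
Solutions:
 u(b) = C1*cos(b)^6


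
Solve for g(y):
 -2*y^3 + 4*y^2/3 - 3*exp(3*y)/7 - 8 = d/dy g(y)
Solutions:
 g(y) = C1 - y^4/2 + 4*y^3/9 - 8*y - exp(3*y)/7


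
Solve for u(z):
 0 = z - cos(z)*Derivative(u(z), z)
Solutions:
 u(z) = C1 + Integral(z/cos(z), z)


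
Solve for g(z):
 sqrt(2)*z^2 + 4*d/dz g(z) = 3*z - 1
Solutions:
 g(z) = C1 - sqrt(2)*z^3/12 + 3*z^2/8 - z/4


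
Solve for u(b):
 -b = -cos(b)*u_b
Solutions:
 u(b) = C1 + Integral(b/cos(b), b)


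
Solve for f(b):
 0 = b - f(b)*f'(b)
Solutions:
 f(b) = -sqrt(C1 + b^2)
 f(b) = sqrt(C1 + b^2)


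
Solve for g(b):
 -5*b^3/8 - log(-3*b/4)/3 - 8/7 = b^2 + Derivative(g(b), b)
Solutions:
 g(b) = C1 - 5*b^4/32 - b^3/3 - b*log(-b)/3 + b*(-log(3) - 17/21 + 2*log(6)/3)


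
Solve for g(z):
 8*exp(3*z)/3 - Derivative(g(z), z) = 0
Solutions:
 g(z) = C1 + 8*exp(3*z)/9


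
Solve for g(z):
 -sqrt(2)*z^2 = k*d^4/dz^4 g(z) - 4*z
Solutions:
 g(z) = C1 + C2*z + C3*z^2 + C4*z^3 - sqrt(2)*z^6/(360*k) + z^5/(30*k)


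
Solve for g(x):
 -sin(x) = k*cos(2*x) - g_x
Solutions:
 g(x) = C1 + k*sin(2*x)/2 - cos(x)


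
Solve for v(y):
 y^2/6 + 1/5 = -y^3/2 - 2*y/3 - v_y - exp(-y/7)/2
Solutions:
 v(y) = C1 - y^4/8 - y^3/18 - y^2/3 - y/5 + 7*exp(-y/7)/2


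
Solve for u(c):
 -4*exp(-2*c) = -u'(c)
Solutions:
 u(c) = C1 - 2*exp(-2*c)


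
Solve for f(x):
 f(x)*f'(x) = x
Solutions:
 f(x) = -sqrt(C1 + x^2)
 f(x) = sqrt(C1 + x^2)


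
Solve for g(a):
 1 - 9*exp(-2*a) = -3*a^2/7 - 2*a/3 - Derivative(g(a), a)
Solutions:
 g(a) = C1 - a^3/7 - a^2/3 - a - 9*exp(-2*a)/2


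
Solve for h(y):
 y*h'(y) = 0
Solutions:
 h(y) = C1


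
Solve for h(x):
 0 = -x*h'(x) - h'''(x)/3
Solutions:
 h(x) = C1 + Integral(C2*airyai(-3^(1/3)*x) + C3*airybi(-3^(1/3)*x), x)


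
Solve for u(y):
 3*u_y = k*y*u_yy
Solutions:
 u(y) = C1 + y^(((re(k) + 3)*re(k) + im(k)^2)/(re(k)^2 + im(k)^2))*(C2*sin(3*log(y)*Abs(im(k))/(re(k)^2 + im(k)^2)) + C3*cos(3*log(y)*im(k)/(re(k)^2 + im(k)^2)))


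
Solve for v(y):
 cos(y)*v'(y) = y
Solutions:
 v(y) = C1 + Integral(y/cos(y), y)


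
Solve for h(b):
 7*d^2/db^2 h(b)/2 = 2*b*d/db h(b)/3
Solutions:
 h(b) = C1 + C2*erfi(sqrt(42)*b/21)


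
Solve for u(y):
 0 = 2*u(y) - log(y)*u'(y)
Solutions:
 u(y) = C1*exp(2*li(y))


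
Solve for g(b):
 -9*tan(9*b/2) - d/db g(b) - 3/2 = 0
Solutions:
 g(b) = C1 - 3*b/2 + 2*log(cos(9*b/2))


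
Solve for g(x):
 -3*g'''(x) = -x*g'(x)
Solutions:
 g(x) = C1 + Integral(C2*airyai(3^(2/3)*x/3) + C3*airybi(3^(2/3)*x/3), x)


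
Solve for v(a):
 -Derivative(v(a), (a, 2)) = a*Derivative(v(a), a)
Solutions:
 v(a) = C1 + C2*erf(sqrt(2)*a/2)


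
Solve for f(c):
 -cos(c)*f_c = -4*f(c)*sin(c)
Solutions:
 f(c) = C1/cos(c)^4


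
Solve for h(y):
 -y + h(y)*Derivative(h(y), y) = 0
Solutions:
 h(y) = -sqrt(C1 + y^2)
 h(y) = sqrt(C1 + y^2)


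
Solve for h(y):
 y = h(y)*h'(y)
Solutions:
 h(y) = -sqrt(C1 + y^2)
 h(y) = sqrt(C1 + y^2)


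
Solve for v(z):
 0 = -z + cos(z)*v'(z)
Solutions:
 v(z) = C1 + Integral(z/cos(z), z)


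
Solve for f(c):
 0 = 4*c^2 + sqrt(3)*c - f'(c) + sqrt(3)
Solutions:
 f(c) = C1 + 4*c^3/3 + sqrt(3)*c^2/2 + sqrt(3)*c


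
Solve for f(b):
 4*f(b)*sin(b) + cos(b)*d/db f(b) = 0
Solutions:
 f(b) = C1*cos(b)^4


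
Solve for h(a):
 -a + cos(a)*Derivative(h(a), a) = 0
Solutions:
 h(a) = C1 + Integral(a/cos(a), a)


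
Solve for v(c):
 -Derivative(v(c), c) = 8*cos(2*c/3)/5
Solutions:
 v(c) = C1 - 12*sin(2*c/3)/5


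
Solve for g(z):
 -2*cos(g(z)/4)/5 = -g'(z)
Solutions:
 -2*z/5 - 2*log(sin(g(z)/4) - 1) + 2*log(sin(g(z)/4) + 1) = C1


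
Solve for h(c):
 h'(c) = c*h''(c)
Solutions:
 h(c) = C1 + C2*c^2


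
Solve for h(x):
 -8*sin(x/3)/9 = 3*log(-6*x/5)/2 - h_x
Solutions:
 h(x) = C1 + 3*x*log(-x)/2 - 2*x*log(5) - 3*x/2 + x*log(30)/2 + x*log(6) - 8*cos(x/3)/3


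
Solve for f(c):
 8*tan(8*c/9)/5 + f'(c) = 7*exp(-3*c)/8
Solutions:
 f(c) = C1 - 9*log(tan(8*c/9)^2 + 1)/10 - 7*exp(-3*c)/24


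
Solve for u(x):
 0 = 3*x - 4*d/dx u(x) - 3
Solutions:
 u(x) = C1 + 3*x^2/8 - 3*x/4


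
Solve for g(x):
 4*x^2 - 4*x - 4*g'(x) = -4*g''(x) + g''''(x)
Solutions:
 g(x) = C1 + C2*exp(6^(1/3)*x*(2*6^(1/3)/(sqrt(33) + 9)^(1/3) + (sqrt(33) + 9)^(1/3))/6)*sin(2^(1/3)*3^(1/6)*x*(-3^(2/3)*(sqrt(33) + 9)^(1/3)/6 + 2^(1/3)/(sqrt(33) + 9)^(1/3))) + C3*exp(6^(1/3)*x*(2*6^(1/3)/(sqrt(33) + 9)^(1/3) + (sqrt(33) + 9)^(1/3))/6)*cos(2^(1/3)*3^(1/6)*x*(-3^(2/3)*(sqrt(33) + 9)^(1/3)/6 + 2^(1/3)/(sqrt(33) + 9)^(1/3))) + C4*exp(-6^(1/3)*x*(2*6^(1/3)/(sqrt(33) + 9)^(1/3) + (sqrt(33) + 9)^(1/3))/3) + x^3/3 + x^2/2 + x


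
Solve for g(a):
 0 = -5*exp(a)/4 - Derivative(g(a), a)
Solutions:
 g(a) = C1 - 5*exp(a)/4


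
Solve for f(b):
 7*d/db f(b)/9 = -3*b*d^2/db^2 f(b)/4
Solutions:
 f(b) = C1 + C2/b^(1/27)


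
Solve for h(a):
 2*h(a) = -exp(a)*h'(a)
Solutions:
 h(a) = C1*exp(2*exp(-a))


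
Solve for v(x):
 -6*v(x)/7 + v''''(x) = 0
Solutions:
 v(x) = C1*exp(-6^(1/4)*7^(3/4)*x/7) + C2*exp(6^(1/4)*7^(3/4)*x/7) + C3*sin(6^(1/4)*7^(3/4)*x/7) + C4*cos(6^(1/4)*7^(3/4)*x/7)


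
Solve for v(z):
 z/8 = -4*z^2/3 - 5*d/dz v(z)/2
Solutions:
 v(z) = C1 - 8*z^3/45 - z^2/40


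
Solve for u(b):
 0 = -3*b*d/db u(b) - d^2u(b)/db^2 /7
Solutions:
 u(b) = C1 + C2*erf(sqrt(42)*b/2)


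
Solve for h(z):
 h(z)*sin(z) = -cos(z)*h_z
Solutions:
 h(z) = C1*cos(z)


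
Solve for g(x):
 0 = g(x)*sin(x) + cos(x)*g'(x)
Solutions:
 g(x) = C1*cos(x)


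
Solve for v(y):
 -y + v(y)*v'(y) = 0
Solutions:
 v(y) = -sqrt(C1 + y^2)
 v(y) = sqrt(C1 + y^2)


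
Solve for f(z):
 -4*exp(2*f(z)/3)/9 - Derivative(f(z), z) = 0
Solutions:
 f(z) = 3*log(-sqrt(-1/(C1 - 4*z))) - 3*log(2) + 3*log(6)/2 + 3*log(3)
 f(z) = 3*log(-1/(C1 - 4*z))/2 - 3*log(2) + 3*log(6)/2 + 3*log(3)


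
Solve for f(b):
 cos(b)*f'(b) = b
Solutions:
 f(b) = C1 + Integral(b/cos(b), b)


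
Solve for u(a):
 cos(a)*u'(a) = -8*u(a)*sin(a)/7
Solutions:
 u(a) = C1*cos(a)^(8/7)


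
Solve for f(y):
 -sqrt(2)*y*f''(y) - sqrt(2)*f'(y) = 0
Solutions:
 f(y) = C1 + C2*log(y)


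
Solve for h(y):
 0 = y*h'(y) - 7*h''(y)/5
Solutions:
 h(y) = C1 + C2*erfi(sqrt(70)*y/14)


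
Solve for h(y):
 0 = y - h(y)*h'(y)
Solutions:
 h(y) = -sqrt(C1 + y^2)
 h(y) = sqrt(C1 + y^2)


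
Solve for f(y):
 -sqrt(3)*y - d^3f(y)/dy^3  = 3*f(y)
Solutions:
 f(y) = C3*exp(-3^(1/3)*y) - sqrt(3)*y/3 + (C1*sin(3^(5/6)*y/2) + C2*cos(3^(5/6)*y/2))*exp(3^(1/3)*y/2)


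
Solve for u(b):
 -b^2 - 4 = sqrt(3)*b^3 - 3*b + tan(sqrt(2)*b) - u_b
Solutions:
 u(b) = C1 + sqrt(3)*b^4/4 + b^3/3 - 3*b^2/2 + 4*b - sqrt(2)*log(cos(sqrt(2)*b))/2


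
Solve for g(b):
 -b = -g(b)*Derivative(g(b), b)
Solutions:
 g(b) = -sqrt(C1 + b^2)
 g(b) = sqrt(C1 + b^2)


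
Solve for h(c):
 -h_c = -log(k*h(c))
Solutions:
 li(k*h(c))/k = C1 + c


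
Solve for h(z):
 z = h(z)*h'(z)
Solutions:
 h(z) = -sqrt(C1 + z^2)
 h(z) = sqrt(C1 + z^2)


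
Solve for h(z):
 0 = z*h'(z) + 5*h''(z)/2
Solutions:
 h(z) = C1 + C2*erf(sqrt(5)*z/5)


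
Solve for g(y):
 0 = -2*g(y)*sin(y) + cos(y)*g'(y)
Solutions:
 g(y) = C1/cos(y)^2


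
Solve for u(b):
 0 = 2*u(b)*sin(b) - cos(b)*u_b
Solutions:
 u(b) = C1/cos(b)^2


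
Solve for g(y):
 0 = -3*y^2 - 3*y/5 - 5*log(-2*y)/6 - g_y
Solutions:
 g(y) = C1 - y^3 - 3*y^2/10 - 5*y*log(-y)/6 + 5*y*(1 - log(2))/6


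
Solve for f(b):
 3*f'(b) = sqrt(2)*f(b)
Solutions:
 f(b) = C1*exp(sqrt(2)*b/3)


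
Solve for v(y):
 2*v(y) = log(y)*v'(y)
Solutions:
 v(y) = C1*exp(2*li(y))


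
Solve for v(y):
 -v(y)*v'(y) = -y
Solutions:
 v(y) = -sqrt(C1 + y^2)
 v(y) = sqrt(C1 + y^2)


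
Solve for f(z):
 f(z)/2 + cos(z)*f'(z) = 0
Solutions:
 f(z) = C1*(sin(z) - 1)^(1/4)/(sin(z) + 1)^(1/4)


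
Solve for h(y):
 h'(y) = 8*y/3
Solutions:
 h(y) = C1 + 4*y^2/3


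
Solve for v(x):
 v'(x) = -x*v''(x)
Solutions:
 v(x) = C1 + C2*log(x)


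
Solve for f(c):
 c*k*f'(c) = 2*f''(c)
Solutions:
 f(c) = Piecewise((-sqrt(pi)*C1*erf(c*sqrt(-k)/2)/sqrt(-k) - C2, (k > 0) | (k < 0)), (-C1*c - C2, True))


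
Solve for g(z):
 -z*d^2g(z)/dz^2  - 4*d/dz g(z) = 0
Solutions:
 g(z) = C1 + C2/z^3


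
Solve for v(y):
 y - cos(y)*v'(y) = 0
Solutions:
 v(y) = C1 + Integral(y/cos(y), y)


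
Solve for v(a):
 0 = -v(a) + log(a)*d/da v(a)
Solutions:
 v(a) = C1*exp(li(a))


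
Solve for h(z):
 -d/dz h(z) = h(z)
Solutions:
 h(z) = C1*exp(-z)


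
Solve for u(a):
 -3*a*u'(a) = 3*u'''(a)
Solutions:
 u(a) = C1 + Integral(C2*airyai(-a) + C3*airybi(-a), a)


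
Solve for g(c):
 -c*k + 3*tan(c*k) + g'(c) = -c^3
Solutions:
 g(c) = C1 - c^4/4 + c^2*k/2 - 3*Piecewise((-log(cos(c*k))/k, Ne(k, 0)), (0, True))


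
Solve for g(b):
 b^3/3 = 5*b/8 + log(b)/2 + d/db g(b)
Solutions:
 g(b) = C1 + b^4/12 - 5*b^2/16 - b*log(b)/2 + b/2


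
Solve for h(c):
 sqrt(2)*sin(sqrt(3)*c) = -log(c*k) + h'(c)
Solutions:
 h(c) = C1 + c*log(c*k) - c - sqrt(6)*cos(sqrt(3)*c)/3


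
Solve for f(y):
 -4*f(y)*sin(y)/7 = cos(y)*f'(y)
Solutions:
 f(y) = C1*cos(y)^(4/7)


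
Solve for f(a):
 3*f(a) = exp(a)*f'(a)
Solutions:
 f(a) = C1*exp(-3*exp(-a))


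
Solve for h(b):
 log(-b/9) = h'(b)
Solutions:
 h(b) = C1 + b*log(-b) + b*(-2*log(3) - 1)


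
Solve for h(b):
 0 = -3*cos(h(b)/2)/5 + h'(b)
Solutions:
 -3*b/5 - log(sin(h(b)/2) - 1) + log(sin(h(b)/2) + 1) = C1


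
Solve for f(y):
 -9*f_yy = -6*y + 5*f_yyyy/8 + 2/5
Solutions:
 f(y) = C1 + C2*y + C3*sin(6*sqrt(10)*y/5) + C4*cos(6*sqrt(10)*y/5) + y^3/9 - y^2/45


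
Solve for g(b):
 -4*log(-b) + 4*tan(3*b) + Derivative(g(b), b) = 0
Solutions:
 g(b) = C1 + 4*b*log(-b) - 4*b + 4*log(cos(3*b))/3


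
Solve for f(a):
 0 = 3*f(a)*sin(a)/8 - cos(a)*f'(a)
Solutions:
 f(a) = C1/cos(a)^(3/8)


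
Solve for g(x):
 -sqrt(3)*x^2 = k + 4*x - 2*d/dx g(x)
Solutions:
 g(x) = C1 + k*x/2 + sqrt(3)*x^3/6 + x^2


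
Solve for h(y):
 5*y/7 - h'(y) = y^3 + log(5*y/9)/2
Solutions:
 h(y) = C1 - y^4/4 + 5*y^2/14 - y*log(y)/2 - y*log(5)/2 + y/2 + y*log(3)


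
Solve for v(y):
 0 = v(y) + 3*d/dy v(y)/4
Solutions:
 v(y) = C1*exp(-4*y/3)


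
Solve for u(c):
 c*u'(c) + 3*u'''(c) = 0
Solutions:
 u(c) = C1 + Integral(C2*airyai(-3^(2/3)*c/3) + C3*airybi(-3^(2/3)*c/3), c)


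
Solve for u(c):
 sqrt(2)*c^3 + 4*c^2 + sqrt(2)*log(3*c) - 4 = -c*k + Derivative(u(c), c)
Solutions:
 u(c) = C1 + sqrt(2)*c^4/4 + 4*c^3/3 + c^2*k/2 + sqrt(2)*c*log(c) - 4*c - sqrt(2)*c + sqrt(2)*c*log(3)


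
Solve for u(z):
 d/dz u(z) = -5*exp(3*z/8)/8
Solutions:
 u(z) = C1 - 5*exp(3*z/8)/3


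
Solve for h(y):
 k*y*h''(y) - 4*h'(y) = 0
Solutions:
 h(y) = C1 + y^(((re(k) + 4)*re(k) + im(k)^2)/(re(k)^2 + im(k)^2))*(C2*sin(4*log(y)*Abs(im(k))/(re(k)^2 + im(k)^2)) + C3*cos(4*log(y)*im(k)/(re(k)^2 + im(k)^2)))


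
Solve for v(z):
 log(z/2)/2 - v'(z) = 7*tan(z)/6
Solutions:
 v(z) = C1 + z*log(z)/2 - z/2 - z*log(2)/2 + 7*log(cos(z))/6


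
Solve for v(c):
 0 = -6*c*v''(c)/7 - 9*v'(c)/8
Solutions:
 v(c) = C1 + C2/c^(5/16)


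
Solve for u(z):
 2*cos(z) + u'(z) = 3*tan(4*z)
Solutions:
 u(z) = C1 - 3*log(cos(4*z))/4 - 2*sin(z)


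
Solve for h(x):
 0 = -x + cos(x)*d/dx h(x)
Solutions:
 h(x) = C1 + Integral(x/cos(x), x)


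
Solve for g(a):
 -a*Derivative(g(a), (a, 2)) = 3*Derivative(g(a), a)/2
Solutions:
 g(a) = C1 + C2/sqrt(a)


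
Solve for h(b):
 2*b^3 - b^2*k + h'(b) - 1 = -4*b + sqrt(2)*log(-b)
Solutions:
 h(b) = C1 - b^4/2 + b^3*k/3 - 2*b^2 + sqrt(2)*b*log(-b) + b*(1 - sqrt(2))


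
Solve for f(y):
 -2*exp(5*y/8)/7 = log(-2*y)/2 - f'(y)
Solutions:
 f(y) = C1 + y*log(-y)/2 + y*(-1 + log(2))/2 + 16*exp(5*y/8)/35


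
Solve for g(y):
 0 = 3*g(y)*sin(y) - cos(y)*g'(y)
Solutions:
 g(y) = C1/cos(y)^3


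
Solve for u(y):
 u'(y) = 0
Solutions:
 u(y) = C1


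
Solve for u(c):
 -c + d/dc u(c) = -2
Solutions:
 u(c) = C1 + c^2/2 - 2*c


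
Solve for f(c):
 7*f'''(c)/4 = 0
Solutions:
 f(c) = C1 + C2*c + C3*c^2


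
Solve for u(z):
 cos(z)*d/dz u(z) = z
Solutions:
 u(z) = C1 + Integral(z/cos(z), z)


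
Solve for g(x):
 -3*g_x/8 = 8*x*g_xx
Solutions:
 g(x) = C1 + C2*x^(61/64)


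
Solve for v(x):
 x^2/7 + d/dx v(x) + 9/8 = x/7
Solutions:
 v(x) = C1 - x^3/21 + x^2/14 - 9*x/8


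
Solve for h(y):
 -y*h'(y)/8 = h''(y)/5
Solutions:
 h(y) = C1 + C2*erf(sqrt(5)*y/4)


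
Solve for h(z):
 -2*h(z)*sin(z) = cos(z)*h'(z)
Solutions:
 h(z) = C1*cos(z)^2


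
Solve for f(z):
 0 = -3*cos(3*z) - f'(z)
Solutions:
 f(z) = C1 - sin(3*z)


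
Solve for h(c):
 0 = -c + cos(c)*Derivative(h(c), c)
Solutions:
 h(c) = C1 + Integral(c/cos(c), c)


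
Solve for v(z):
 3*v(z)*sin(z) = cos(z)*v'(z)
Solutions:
 v(z) = C1/cos(z)^3


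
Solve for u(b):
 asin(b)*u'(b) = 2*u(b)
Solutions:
 u(b) = C1*exp(2*Integral(1/asin(b), b))


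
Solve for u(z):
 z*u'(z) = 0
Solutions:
 u(z) = C1


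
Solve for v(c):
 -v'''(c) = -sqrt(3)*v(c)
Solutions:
 v(c) = C3*exp(3^(1/6)*c) + (C1*sin(3^(2/3)*c/2) + C2*cos(3^(2/3)*c/2))*exp(-3^(1/6)*c/2)


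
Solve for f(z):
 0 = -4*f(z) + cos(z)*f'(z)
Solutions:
 f(z) = C1*(sin(z)^2 + 2*sin(z) + 1)/(sin(z)^2 - 2*sin(z) + 1)


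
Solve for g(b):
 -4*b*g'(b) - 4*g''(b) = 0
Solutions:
 g(b) = C1 + C2*erf(sqrt(2)*b/2)


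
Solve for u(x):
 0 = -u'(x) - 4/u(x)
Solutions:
 u(x) = -sqrt(C1 - 8*x)
 u(x) = sqrt(C1 - 8*x)


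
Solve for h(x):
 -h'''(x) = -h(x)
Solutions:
 h(x) = C3*exp(x) + (C1*sin(sqrt(3)*x/2) + C2*cos(sqrt(3)*x/2))*exp(-x/2)


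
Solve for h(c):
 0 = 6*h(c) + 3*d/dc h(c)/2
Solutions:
 h(c) = C1*exp(-4*c)


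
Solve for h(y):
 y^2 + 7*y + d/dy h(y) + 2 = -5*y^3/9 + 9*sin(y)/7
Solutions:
 h(y) = C1 - 5*y^4/36 - y^3/3 - 7*y^2/2 - 2*y - 9*cos(y)/7


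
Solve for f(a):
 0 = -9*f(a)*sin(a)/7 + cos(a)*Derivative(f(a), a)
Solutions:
 f(a) = C1/cos(a)^(9/7)


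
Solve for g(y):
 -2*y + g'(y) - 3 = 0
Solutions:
 g(y) = C1 + y^2 + 3*y


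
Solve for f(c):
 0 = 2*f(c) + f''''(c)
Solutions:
 f(c) = (C1*sin(2^(3/4)*c/2) + C2*cos(2^(3/4)*c/2))*exp(-2^(3/4)*c/2) + (C3*sin(2^(3/4)*c/2) + C4*cos(2^(3/4)*c/2))*exp(2^(3/4)*c/2)


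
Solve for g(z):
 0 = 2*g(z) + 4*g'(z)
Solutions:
 g(z) = C1*exp(-z/2)


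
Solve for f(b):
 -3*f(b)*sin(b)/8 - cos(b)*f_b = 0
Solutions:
 f(b) = C1*cos(b)^(3/8)


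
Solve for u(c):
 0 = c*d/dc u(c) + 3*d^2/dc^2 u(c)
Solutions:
 u(c) = C1 + C2*erf(sqrt(6)*c/6)


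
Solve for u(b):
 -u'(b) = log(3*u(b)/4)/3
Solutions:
 -3*Integral(1/(-log(_y) - log(3) + 2*log(2)), (_y, u(b))) = C1 - b


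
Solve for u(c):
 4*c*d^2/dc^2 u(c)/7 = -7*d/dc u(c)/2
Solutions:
 u(c) = C1 + C2/c^(41/8)


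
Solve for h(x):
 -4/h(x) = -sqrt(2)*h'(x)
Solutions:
 h(x) = -sqrt(C1 + 4*sqrt(2)*x)
 h(x) = sqrt(C1 + 4*sqrt(2)*x)


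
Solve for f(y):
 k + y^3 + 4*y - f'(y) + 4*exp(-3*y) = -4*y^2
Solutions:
 f(y) = C1 + k*y + y^4/4 + 4*y^3/3 + 2*y^2 - 4*exp(-3*y)/3


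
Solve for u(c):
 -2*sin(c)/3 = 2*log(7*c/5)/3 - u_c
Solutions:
 u(c) = C1 + 2*c*log(c)/3 - 2*c*log(5)/3 - 2*c/3 + 2*c*log(7)/3 - 2*cos(c)/3


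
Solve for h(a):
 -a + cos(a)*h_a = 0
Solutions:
 h(a) = C1 + Integral(a/cos(a), a)


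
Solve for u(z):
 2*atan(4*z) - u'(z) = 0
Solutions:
 u(z) = C1 + 2*z*atan(4*z) - log(16*z^2 + 1)/4


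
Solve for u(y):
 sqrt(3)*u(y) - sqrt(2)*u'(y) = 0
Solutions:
 u(y) = C1*exp(sqrt(6)*y/2)


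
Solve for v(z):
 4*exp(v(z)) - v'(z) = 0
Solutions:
 v(z) = log(-1/(C1 + 4*z))


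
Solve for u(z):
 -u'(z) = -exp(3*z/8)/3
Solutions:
 u(z) = C1 + 8*exp(3*z/8)/9


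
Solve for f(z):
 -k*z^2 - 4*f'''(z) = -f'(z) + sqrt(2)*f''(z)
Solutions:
 f(z) = C1 + C2*exp(-sqrt(2)*z/2) + C3*exp(sqrt(2)*z/4) + k*z^3/3 + sqrt(2)*k*z^2 + 12*k*z


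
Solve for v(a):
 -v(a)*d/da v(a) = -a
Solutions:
 v(a) = -sqrt(C1 + a^2)
 v(a) = sqrt(C1 + a^2)


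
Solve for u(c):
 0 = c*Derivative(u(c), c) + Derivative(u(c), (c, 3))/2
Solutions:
 u(c) = C1 + Integral(C2*airyai(-2^(1/3)*c) + C3*airybi(-2^(1/3)*c), c)


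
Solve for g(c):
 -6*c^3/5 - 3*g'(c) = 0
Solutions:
 g(c) = C1 - c^4/10


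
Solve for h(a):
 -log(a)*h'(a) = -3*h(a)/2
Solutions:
 h(a) = C1*exp(3*li(a)/2)


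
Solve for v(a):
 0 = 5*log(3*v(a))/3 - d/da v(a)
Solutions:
 -3*Integral(1/(log(_y) + log(3)), (_y, v(a)))/5 = C1 - a


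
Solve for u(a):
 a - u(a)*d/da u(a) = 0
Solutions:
 u(a) = -sqrt(C1 + a^2)
 u(a) = sqrt(C1 + a^2)


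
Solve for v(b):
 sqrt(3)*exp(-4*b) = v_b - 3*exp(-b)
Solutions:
 v(b) = C1 - 3*exp(-b) - sqrt(3)*exp(-4*b)/4


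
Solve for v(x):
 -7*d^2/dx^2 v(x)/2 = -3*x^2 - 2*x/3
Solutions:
 v(x) = C1 + C2*x + x^4/14 + 2*x^3/63


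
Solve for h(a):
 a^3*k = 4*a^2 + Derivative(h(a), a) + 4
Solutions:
 h(a) = C1 + a^4*k/4 - 4*a^3/3 - 4*a


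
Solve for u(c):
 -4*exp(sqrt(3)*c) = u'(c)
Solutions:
 u(c) = C1 - 4*sqrt(3)*exp(sqrt(3)*c)/3


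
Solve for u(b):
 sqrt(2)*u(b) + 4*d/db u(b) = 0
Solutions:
 u(b) = C1*exp(-sqrt(2)*b/4)


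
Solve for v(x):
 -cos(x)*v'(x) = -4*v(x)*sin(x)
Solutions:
 v(x) = C1/cos(x)^4


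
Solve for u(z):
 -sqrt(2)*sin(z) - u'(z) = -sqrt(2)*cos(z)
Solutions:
 u(z) = C1 + 2*sin(z + pi/4)


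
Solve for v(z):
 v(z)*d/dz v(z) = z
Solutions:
 v(z) = -sqrt(C1 + z^2)
 v(z) = sqrt(C1 + z^2)


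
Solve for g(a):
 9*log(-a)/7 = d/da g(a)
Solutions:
 g(a) = C1 + 9*a*log(-a)/7 - 9*a/7


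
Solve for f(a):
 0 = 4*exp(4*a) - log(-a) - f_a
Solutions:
 f(a) = C1 - a*log(-a) + a + exp(4*a)


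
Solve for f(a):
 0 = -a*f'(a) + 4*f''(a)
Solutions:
 f(a) = C1 + C2*erfi(sqrt(2)*a/4)


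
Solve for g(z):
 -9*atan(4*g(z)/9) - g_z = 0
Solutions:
 Integral(1/atan(4*_y/9), (_y, g(z))) = C1 - 9*z


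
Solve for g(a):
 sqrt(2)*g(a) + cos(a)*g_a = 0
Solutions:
 g(a) = C1*(sin(a) - 1)^(sqrt(2)/2)/(sin(a) + 1)^(sqrt(2)/2)


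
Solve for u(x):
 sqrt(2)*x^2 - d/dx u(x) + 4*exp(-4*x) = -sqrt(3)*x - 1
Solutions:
 u(x) = C1 + sqrt(2)*x^3/3 + sqrt(3)*x^2/2 + x - exp(-4*x)


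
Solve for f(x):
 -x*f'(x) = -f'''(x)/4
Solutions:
 f(x) = C1 + Integral(C2*airyai(2^(2/3)*x) + C3*airybi(2^(2/3)*x), x)


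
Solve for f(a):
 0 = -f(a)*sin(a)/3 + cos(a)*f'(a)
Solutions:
 f(a) = C1/cos(a)^(1/3)


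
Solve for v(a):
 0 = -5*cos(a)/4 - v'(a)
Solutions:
 v(a) = C1 - 5*sin(a)/4


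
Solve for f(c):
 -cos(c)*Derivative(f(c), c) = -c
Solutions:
 f(c) = C1 + Integral(c/cos(c), c)


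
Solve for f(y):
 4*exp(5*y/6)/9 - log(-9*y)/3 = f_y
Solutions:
 f(y) = C1 - y*log(-y)/3 + y*(1 - 2*log(3))/3 + 8*exp(5*y/6)/15


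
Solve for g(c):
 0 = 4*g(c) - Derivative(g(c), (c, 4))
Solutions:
 g(c) = C1*exp(-sqrt(2)*c) + C2*exp(sqrt(2)*c) + C3*sin(sqrt(2)*c) + C4*cos(sqrt(2)*c)


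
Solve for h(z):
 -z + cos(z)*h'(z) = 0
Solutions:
 h(z) = C1 + Integral(z/cos(z), z)


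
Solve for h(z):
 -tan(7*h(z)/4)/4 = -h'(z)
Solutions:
 h(z) = -4*asin(C1*exp(7*z/16))/7 + 4*pi/7
 h(z) = 4*asin(C1*exp(7*z/16))/7


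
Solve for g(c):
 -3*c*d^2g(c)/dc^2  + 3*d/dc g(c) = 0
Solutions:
 g(c) = C1 + C2*c^2


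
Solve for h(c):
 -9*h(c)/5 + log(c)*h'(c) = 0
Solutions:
 h(c) = C1*exp(9*li(c)/5)


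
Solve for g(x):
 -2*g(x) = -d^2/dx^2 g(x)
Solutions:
 g(x) = C1*exp(-sqrt(2)*x) + C2*exp(sqrt(2)*x)


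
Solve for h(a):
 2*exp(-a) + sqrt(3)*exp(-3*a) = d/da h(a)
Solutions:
 h(a) = C1 - 2*exp(-a) - sqrt(3)*exp(-3*a)/3


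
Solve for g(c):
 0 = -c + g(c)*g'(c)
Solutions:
 g(c) = -sqrt(C1 + c^2)
 g(c) = sqrt(C1 + c^2)


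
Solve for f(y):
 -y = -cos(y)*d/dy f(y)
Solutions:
 f(y) = C1 + Integral(y/cos(y), y)


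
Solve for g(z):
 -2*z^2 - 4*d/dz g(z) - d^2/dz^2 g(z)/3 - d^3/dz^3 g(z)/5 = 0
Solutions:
 g(z) = C1 - z^3/6 + z^2/24 + 31*z/720 + (C2*sin(sqrt(695)*z/6) + C3*cos(sqrt(695)*z/6))*exp(-5*z/6)


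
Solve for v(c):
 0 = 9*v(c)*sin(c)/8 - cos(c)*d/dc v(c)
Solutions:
 v(c) = C1/cos(c)^(9/8)


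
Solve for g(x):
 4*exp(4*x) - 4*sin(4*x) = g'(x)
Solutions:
 g(x) = C1 + exp(4*x) + cos(4*x)


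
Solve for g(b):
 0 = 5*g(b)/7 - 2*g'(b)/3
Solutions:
 g(b) = C1*exp(15*b/14)


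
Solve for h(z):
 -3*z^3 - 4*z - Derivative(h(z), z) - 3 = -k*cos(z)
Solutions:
 h(z) = C1 + k*sin(z) - 3*z^4/4 - 2*z^2 - 3*z


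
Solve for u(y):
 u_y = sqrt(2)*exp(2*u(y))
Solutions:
 u(y) = log(-sqrt(-1/(C1 + sqrt(2)*y))) - log(2)/2
 u(y) = log(-1/(C1 + sqrt(2)*y))/2 - log(2)/2


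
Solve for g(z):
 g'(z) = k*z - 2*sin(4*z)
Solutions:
 g(z) = C1 + k*z^2/2 + cos(4*z)/2


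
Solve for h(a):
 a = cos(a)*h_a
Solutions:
 h(a) = C1 + Integral(a/cos(a), a)


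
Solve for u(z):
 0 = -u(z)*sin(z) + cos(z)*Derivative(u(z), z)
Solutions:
 u(z) = C1/cos(z)


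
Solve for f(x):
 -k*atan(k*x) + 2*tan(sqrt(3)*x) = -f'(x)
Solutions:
 f(x) = C1 + k*Piecewise((x*atan(k*x) - log(k^2*x^2 + 1)/(2*k), Ne(k, 0)), (0, True)) + 2*sqrt(3)*log(cos(sqrt(3)*x))/3


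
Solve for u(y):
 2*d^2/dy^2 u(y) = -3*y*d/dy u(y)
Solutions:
 u(y) = C1 + C2*erf(sqrt(3)*y/2)


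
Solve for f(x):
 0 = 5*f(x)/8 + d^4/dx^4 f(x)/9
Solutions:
 f(x) = (C1*sin(2^(3/4)*sqrt(3)*5^(1/4)*x/4) + C2*cos(2^(3/4)*sqrt(3)*5^(1/4)*x/4))*exp(-2^(3/4)*sqrt(3)*5^(1/4)*x/4) + (C3*sin(2^(3/4)*sqrt(3)*5^(1/4)*x/4) + C4*cos(2^(3/4)*sqrt(3)*5^(1/4)*x/4))*exp(2^(3/4)*sqrt(3)*5^(1/4)*x/4)


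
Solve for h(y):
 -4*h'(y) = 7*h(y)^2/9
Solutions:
 h(y) = 36/(C1 + 7*y)


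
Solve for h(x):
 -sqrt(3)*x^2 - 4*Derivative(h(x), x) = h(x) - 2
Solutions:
 h(x) = C1*exp(-x/4) - sqrt(3)*x^2 + 8*sqrt(3)*x - 32*sqrt(3) + 2


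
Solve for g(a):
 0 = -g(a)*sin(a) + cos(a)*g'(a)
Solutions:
 g(a) = C1/cos(a)


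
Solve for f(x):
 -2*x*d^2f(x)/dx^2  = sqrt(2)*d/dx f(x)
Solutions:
 f(x) = C1 + C2*x^(1 - sqrt(2)/2)


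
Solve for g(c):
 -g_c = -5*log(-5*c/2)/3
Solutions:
 g(c) = C1 + 5*c*log(-c)/3 + 5*c*(-1 - log(2) + log(5))/3


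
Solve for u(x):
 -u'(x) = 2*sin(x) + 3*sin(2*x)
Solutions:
 u(x) = C1 - 3*sin(x)^2 + 2*cos(x)


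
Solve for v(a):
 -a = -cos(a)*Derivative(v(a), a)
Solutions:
 v(a) = C1 + Integral(a/cos(a), a)


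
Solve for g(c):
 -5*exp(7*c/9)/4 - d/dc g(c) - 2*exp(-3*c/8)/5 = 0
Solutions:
 g(c) = C1 - 45*exp(7*c/9)/28 + 16*exp(-3*c/8)/15


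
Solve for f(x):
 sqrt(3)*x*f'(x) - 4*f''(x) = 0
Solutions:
 f(x) = C1 + C2*erfi(sqrt(2)*3^(1/4)*x/4)


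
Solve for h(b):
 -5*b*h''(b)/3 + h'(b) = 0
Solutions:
 h(b) = C1 + C2*b^(8/5)


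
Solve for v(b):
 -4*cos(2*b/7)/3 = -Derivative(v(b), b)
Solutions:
 v(b) = C1 + 14*sin(2*b/7)/3


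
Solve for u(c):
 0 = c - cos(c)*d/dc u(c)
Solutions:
 u(c) = C1 + Integral(c/cos(c), c)


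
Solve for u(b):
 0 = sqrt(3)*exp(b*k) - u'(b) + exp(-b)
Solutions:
 u(b) = C1 - exp(-b) + sqrt(3)*exp(b*k)/k


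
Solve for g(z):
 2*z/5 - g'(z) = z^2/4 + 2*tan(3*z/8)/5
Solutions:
 g(z) = C1 - z^3/12 + z^2/5 + 16*log(cos(3*z/8))/15


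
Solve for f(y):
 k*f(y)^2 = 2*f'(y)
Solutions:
 f(y) = -2/(C1 + k*y)


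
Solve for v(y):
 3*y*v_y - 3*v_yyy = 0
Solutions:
 v(y) = C1 + Integral(C2*airyai(y) + C3*airybi(y), y)


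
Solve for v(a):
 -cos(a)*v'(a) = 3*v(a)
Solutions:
 v(a) = C1*(sin(a) - 1)^(3/2)/(sin(a) + 1)^(3/2)


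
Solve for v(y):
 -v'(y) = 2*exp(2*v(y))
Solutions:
 v(y) = log(-sqrt(-1/(C1 - 2*y))) - log(2)/2
 v(y) = log(-1/(C1 - 2*y))/2 - log(2)/2


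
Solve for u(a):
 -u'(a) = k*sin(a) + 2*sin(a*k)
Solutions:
 u(a) = C1 + k*cos(a) + 2*cos(a*k)/k


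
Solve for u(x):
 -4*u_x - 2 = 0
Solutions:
 u(x) = C1 - x/2


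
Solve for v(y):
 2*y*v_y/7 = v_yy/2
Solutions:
 v(y) = C1 + C2*erfi(sqrt(14)*y/7)


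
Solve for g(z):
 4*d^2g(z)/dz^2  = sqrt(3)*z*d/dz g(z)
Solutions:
 g(z) = C1 + C2*erfi(sqrt(2)*3^(1/4)*z/4)


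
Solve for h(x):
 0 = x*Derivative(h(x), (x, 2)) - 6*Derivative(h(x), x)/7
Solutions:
 h(x) = C1 + C2*x^(13/7)


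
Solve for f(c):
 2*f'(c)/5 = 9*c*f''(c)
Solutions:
 f(c) = C1 + C2*c^(47/45)


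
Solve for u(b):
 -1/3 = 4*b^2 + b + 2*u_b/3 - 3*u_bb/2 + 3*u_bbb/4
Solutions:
 u(b) = C1 + C2*exp(2*b/3) + C3*exp(4*b/3) - 2*b^3 - 57*b^2/4 - 409*b/8


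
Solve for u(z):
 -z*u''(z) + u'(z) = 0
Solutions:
 u(z) = C1 + C2*z^2


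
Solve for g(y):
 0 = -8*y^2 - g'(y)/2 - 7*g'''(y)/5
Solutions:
 g(y) = C1 + C2*sin(sqrt(70)*y/14) + C3*cos(sqrt(70)*y/14) - 16*y^3/3 + 448*y/5


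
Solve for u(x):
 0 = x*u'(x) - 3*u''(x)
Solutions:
 u(x) = C1 + C2*erfi(sqrt(6)*x/6)


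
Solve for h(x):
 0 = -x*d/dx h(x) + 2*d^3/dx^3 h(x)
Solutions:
 h(x) = C1 + Integral(C2*airyai(2^(2/3)*x/2) + C3*airybi(2^(2/3)*x/2), x)


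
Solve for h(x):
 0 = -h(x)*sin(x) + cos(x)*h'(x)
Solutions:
 h(x) = C1/cos(x)


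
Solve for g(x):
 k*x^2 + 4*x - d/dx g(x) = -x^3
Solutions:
 g(x) = C1 + k*x^3/3 + x^4/4 + 2*x^2


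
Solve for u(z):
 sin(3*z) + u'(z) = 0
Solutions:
 u(z) = C1 + cos(3*z)/3


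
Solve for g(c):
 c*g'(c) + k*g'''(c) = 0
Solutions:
 g(c) = C1 + Integral(C2*airyai(c*(-1/k)^(1/3)) + C3*airybi(c*(-1/k)^(1/3)), c)


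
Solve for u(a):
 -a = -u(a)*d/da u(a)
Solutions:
 u(a) = -sqrt(C1 + a^2)
 u(a) = sqrt(C1 + a^2)


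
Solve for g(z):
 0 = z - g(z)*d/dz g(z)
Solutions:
 g(z) = -sqrt(C1 + z^2)
 g(z) = sqrt(C1 + z^2)


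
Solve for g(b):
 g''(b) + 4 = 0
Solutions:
 g(b) = C1 + C2*b - 2*b^2


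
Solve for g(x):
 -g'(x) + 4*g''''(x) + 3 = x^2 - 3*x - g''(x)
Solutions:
 g(x) = C1 + C4*exp(x/2) - x^3/3 + x^2/2 + 4*x + (C2*sin(sqrt(7)*x/4) + C3*cos(sqrt(7)*x/4))*exp(-x/4)


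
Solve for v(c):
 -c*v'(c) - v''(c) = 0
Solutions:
 v(c) = C1 + C2*erf(sqrt(2)*c/2)


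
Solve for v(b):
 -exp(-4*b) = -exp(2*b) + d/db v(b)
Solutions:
 v(b) = C1 + exp(2*b)/2 + exp(-4*b)/4


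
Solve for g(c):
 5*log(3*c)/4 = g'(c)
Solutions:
 g(c) = C1 + 5*c*log(c)/4 - 5*c/4 + 5*c*log(3)/4


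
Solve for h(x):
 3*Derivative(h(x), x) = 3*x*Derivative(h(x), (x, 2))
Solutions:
 h(x) = C1 + C2*x^2


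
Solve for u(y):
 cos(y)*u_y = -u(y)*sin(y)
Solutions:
 u(y) = C1*cos(y)


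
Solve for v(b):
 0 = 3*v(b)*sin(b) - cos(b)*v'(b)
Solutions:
 v(b) = C1/cos(b)^3


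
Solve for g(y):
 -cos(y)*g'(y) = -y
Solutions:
 g(y) = C1 + Integral(y/cos(y), y)


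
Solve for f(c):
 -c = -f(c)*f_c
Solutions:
 f(c) = -sqrt(C1 + c^2)
 f(c) = sqrt(C1 + c^2)


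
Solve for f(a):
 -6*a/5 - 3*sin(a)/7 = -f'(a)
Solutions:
 f(a) = C1 + 3*a^2/5 - 3*cos(a)/7


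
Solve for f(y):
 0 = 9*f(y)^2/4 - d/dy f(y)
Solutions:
 f(y) = -4/(C1 + 9*y)


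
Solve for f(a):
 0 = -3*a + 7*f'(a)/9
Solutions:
 f(a) = C1 + 27*a^2/14


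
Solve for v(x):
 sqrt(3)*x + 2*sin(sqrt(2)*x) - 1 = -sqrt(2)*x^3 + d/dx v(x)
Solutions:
 v(x) = C1 + sqrt(2)*x^4/4 + sqrt(3)*x^2/2 - x - sqrt(2)*cos(sqrt(2)*x)


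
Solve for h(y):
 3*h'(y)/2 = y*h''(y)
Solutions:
 h(y) = C1 + C2*y^(5/2)


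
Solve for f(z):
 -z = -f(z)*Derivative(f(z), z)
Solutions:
 f(z) = -sqrt(C1 + z^2)
 f(z) = sqrt(C1 + z^2)


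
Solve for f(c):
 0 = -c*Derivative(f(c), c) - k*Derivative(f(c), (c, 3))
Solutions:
 f(c) = C1 + Integral(C2*airyai(c*(-1/k)^(1/3)) + C3*airybi(c*(-1/k)^(1/3)), c)


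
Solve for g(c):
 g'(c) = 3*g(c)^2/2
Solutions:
 g(c) = -2/(C1 + 3*c)


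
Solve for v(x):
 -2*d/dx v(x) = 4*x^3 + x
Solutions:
 v(x) = C1 - x^4/2 - x^2/4


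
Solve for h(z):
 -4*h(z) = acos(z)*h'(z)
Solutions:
 h(z) = C1*exp(-4*Integral(1/acos(z), z))


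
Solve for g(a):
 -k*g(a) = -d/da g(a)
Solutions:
 g(a) = C1*exp(a*k)


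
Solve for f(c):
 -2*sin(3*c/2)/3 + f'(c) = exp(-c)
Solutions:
 f(c) = C1 - 4*cos(3*c/2)/9 - exp(-c)


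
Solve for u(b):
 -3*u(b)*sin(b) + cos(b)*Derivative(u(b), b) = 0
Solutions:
 u(b) = C1/cos(b)^3


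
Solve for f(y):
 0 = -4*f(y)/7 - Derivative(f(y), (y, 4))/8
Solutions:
 f(y) = (C1*sin(14^(3/4)*y/7) + C2*cos(14^(3/4)*y/7))*exp(-14^(3/4)*y/7) + (C3*sin(14^(3/4)*y/7) + C4*cos(14^(3/4)*y/7))*exp(14^(3/4)*y/7)


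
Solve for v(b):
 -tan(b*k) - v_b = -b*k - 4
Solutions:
 v(b) = C1 + b^2*k/2 + 4*b - Piecewise((-log(cos(b*k))/k, Ne(k, 0)), (0, True))


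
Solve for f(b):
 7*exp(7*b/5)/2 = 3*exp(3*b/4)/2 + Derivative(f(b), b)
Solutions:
 f(b) = C1 + 5*exp(7*b/5)/2 - 2*exp(3*b/4)


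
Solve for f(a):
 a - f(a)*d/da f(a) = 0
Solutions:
 f(a) = -sqrt(C1 + a^2)
 f(a) = sqrt(C1 + a^2)


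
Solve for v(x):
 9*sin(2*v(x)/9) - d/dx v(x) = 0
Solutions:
 -9*x + 9*log(cos(2*v(x)/9) - 1)/4 - 9*log(cos(2*v(x)/9) + 1)/4 = C1


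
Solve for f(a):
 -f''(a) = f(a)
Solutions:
 f(a) = C1*sin(a) + C2*cos(a)


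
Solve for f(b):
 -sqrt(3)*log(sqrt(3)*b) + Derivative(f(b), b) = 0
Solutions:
 f(b) = C1 + sqrt(3)*b*log(b) - sqrt(3)*b + sqrt(3)*b*log(3)/2


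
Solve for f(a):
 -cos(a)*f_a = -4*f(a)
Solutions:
 f(a) = C1*(sin(a)^2 + 2*sin(a) + 1)/(sin(a)^2 - 2*sin(a) + 1)


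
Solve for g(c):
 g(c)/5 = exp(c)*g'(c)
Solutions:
 g(c) = C1*exp(-exp(-c)/5)


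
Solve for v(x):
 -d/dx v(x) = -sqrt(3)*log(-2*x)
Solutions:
 v(x) = C1 + sqrt(3)*x*log(-x) + sqrt(3)*x*(-1 + log(2))


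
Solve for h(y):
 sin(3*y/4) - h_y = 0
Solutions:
 h(y) = C1 - 4*cos(3*y/4)/3


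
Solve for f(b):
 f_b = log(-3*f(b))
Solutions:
 -Integral(1/(log(-_y) + log(3)), (_y, f(b))) = C1 - b


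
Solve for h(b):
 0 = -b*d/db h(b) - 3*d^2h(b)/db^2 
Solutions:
 h(b) = C1 + C2*erf(sqrt(6)*b/6)


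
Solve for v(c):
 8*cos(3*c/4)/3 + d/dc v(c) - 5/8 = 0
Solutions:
 v(c) = C1 + 5*c/8 - 32*sin(3*c/4)/9


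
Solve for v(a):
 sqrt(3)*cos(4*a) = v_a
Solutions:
 v(a) = C1 + sqrt(3)*sin(4*a)/4


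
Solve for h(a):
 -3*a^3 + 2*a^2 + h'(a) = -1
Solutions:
 h(a) = C1 + 3*a^4/4 - 2*a^3/3 - a


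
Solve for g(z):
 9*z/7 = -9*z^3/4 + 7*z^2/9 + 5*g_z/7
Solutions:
 g(z) = C1 + 63*z^4/80 - 49*z^3/135 + 9*z^2/10


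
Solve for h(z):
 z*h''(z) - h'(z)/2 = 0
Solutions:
 h(z) = C1 + C2*z^(3/2)


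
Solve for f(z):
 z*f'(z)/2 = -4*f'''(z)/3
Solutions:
 f(z) = C1 + Integral(C2*airyai(-3^(1/3)*z/2) + C3*airybi(-3^(1/3)*z/2), z)


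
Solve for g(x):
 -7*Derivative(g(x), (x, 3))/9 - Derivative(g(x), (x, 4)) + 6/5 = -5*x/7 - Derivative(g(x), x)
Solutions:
 g(x) = C1 + C2*exp(-x*(98*2^(1/3)/(81*sqrt(54933) + 18997)^(1/3) + 28 + 2^(2/3)*(81*sqrt(54933) + 18997)^(1/3))/108)*sin(2^(1/3)*sqrt(3)*x*(-2^(1/3)*(81*sqrt(54933) + 18997)^(1/3) + 98/(81*sqrt(54933) + 18997)^(1/3))/108) + C3*exp(-x*(98*2^(1/3)/(81*sqrt(54933) + 18997)^(1/3) + 28 + 2^(2/3)*(81*sqrt(54933) + 18997)^(1/3))/108)*cos(2^(1/3)*sqrt(3)*x*(-2^(1/3)*(81*sqrt(54933) + 18997)^(1/3) + 98/(81*sqrt(54933) + 18997)^(1/3))/108) + C4*exp(x*(-14 + 98*2^(1/3)/(81*sqrt(54933) + 18997)^(1/3) + 2^(2/3)*(81*sqrt(54933) + 18997)^(1/3))/54) - 5*x^2/14 - 6*x/5


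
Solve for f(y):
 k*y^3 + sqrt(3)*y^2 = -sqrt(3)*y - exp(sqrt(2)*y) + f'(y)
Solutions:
 f(y) = C1 + k*y^4/4 + sqrt(3)*y^3/3 + sqrt(3)*y^2/2 + sqrt(2)*exp(sqrt(2)*y)/2


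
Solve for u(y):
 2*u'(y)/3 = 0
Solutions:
 u(y) = C1


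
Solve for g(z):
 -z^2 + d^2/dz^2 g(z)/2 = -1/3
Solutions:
 g(z) = C1 + C2*z + z^4/6 - z^2/3
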